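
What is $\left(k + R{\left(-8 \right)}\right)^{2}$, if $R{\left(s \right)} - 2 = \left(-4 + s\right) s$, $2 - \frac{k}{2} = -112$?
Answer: $106276$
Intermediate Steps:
$k = 228$ ($k = 4 - -224 = 4 + 224 = 228$)
$R{\left(s \right)} = 2 + s \left(-4 + s\right)$ ($R{\left(s \right)} = 2 + \left(-4 + s\right) s = 2 + s \left(-4 + s\right)$)
$\left(k + R{\left(-8 \right)}\right)^{2} = \left(228 + \left(2 + \left(-8\right)^{2} - -32\right)\right)^{2} = \left(228 + \left(2 + 64 + 32\right)\right)^{2} = \left(228 + 98\right)^{2} = 326^{2} = 106276$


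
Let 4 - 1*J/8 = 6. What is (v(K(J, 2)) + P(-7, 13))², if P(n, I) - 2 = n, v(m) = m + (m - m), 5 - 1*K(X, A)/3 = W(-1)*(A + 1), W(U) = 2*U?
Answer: 784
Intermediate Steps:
J = -16 (J = 32 - 8*6 = 32 - 48 = -16)
K(X, A) = 21 + 6*A (K(X, A) = 15 - 3*2*(-1)*(A + 1) = 15 - (-6)*(1 + A) = 15 - 3*(-2 - 2*A) = 15 + (6 + 6*A) = 21 + 6*A)
v(m) = m (v(m) = m + 0 = m)
P(n, I) = 2 + n
(v(K(J, 2)) + P(-7, 13))² = ((21 + 6*2) + (2 - 7))² = ((21 + 12) - 5)² = (33 - 5)² = 28² = 784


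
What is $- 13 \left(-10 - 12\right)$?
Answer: $286$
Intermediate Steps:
$- 13 \left(-10 - 12\right) = \left(-13\right) \left(-22\right) = 286$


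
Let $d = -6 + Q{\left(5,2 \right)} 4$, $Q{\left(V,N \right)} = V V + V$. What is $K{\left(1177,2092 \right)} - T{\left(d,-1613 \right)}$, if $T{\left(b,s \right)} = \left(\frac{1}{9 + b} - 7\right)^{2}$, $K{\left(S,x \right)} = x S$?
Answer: $\frac{37251155036}{15129} \approx 2.4622 \cdot 10^{6}$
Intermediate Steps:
$K{\left(S,x \right)} = S x$
$Q{\left(V,N \right)} = V + V^{2}$ ($Q{\left(V,N \right)} = V^{2} + V = V + V^{2}$)
$d = 114$ ($d = -6 + 5 \left(1 + 5\right) 4 = -6 + 5 \cdot 6 \cdot 4 = -6 + 30 \cdot 4 = -6 + 120 = 114$)
$T{\left(b,s \right)} = \left(-7 + \frac{1}{9 + b}\right)^{2}$
$K{\left(1177,2092 \right)} - T{\left(d,-1613 \right)} = 1177 \cdot 2092 - \frac{\left(62 + 7 \cdot 114\right)^{2}}{\left(9 + 114\right)^{2}} = 2462284 - \frac{\left(62 + 798\right)^{2}}{15129} = 2462284 - \frac{860^{2}}{15129} = 2462284 - \frac{1}{15129} \cdot 739600 = 2462284 - \frac{739600}{15129} = \frac{37251155036}{15129}$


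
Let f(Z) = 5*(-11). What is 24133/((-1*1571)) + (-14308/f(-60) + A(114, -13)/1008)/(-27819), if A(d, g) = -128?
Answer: -2327663701499/151433143785 ≈ -15.371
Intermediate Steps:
f(Z) = -55
24133/((-1*1571)) + (-14308/f(-60) + A(114, -13)/1008)/(-27819) = 24133/((-1*1571)) + (-14308/(-55) - 128/1008)/(-27819) = 24133/(-1571) + (-14308*(-1/55) - 128*1/1008)*(-1/27819) = 24133*(-1/1571) + (14308/55 - 8/63)*(-1/27819) = -24133/1571 + (900964/3465)*(-1/27819) = -24133/1571 - 900964/96392835 = -2327663701499/151433143785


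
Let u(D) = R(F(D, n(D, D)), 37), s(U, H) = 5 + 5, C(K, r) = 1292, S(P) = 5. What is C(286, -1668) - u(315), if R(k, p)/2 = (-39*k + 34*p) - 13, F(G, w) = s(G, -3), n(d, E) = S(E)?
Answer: -418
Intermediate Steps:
n(d, E) = 5
s(U, H) = 10
F(G, w) = 10
R(k, p) = -26 - 78*k + 68*p (R(k, p) = 2*((-39*k + 34*p) - 13) = 2*(-13 - 39*k + 34*p) = -26 - 78*k + 68*p)
u(D) = 1710 (u(D) = -26 - 78*10 + 68*37 = -26 - 780 + 2516 = 1710)
C(286, -1668) - u(315) = 1292 - 1*1710 = 1292 - 1710 = -418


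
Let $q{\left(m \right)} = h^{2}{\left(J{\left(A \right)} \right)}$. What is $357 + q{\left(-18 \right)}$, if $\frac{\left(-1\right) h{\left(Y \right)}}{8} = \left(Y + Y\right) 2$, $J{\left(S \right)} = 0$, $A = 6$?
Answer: $357$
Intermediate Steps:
$h{\left(Y \right)} = - 32 Y$ ($h{\left(Y \right)} = - 8 \left(Y + Y\right) 2 = - 8 \cdot 2 Y 2 = - 8 \cdot 4 Y = - 32 Y$)
$q{\left(m \right)} = 0$ ($q{\left(m \right)} = \left(\left(-32\right) 0\right)^{2} = 0^{2} = 0$)
$357 + q{\left(-18 \right)} = 357 + 0 = 357$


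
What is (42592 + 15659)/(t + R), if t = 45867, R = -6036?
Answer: 19417/13277 ≈ 1.4625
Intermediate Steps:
(42592 + 15659)/(t + R) = (42592 + 15659)/(45867 - 6036) = 58251/39831 = 58251*(1/39831) = 19417/13277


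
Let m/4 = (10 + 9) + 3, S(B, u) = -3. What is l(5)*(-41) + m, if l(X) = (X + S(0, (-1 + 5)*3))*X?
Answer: -322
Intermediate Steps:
l(X) = X*(-3 + X) (l(X) = (X - 3)*X = (-3 + X)*X = X*(-3 + X))
m = 88 (m = 4*((10 + 9) + 3) = 4*(19 + 3) = 4*22 = 88)
l(5)*(-41) + m = (5*(-3 + 5))*(-41) + 88 = (5*2)*(-41) + 88 = 10*(-41) + 88 = -410 + 88 = -322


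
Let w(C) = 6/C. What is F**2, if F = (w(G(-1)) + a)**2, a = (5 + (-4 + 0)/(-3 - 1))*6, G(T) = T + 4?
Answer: 2085136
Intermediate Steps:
G(T) = 4 + T
a = 36 (a = (5 - 4/(-4))*6 = (5 - 4*(-1/4))*6 = (5 + 1)*6 = 6*6 = 36)
F = 1444 (F = (6/(4 - 1) + 36)**2 = (6/3 + 36)**2 = (6*(1/3) + 36)**2 = (2 + 36)**2 = 38**2 = 1444)
F**2 = 1444**2 = 2085136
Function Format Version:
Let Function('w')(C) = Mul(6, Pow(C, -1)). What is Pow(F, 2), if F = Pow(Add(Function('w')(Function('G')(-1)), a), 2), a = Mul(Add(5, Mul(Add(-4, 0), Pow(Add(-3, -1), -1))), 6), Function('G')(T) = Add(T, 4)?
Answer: 2085136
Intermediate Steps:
Function('G')(T) = Add(4, T)
a = 36 (a = Mul(Add(5, Mul(-4, Pow(-4, -1))), 6) = Mul(Add(5, Mul(-4, Rational(-1, 4))), 6) = Mul(Add(5, 1), 6) = Mul(6, 6) = 36)
F = 1444 (F = Pow(Add(Mul(6, Pow(Add(4, -1), -1)), 36), 2) = Pow(Add(Mul(6, Pow(3, -1)), 36), 2) = Pow(Add(Mul(6, Rational(1, 3)), 36), 2) = Pow(Add(2, 36), 2) = Pow(38, 2) = 1444)
Pow(F, 2) = Pow(1444, 2) = 2085136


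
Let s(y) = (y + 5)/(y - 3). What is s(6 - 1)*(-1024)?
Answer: -5120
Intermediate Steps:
s(y) = (5 + y)/(-3 + y)
s(6 - 1)*(-1024) = ((5 + (6 - 1))/(-3 + (6 - 1)))*(-1024) = ((5 + 5)/(-3 + 5))*(-1024) = (10/2)*(-1024) = ((1/2)*10)*(-1024) = 5*(-1024) = -5120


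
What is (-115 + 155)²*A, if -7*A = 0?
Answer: 0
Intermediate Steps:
A = 0 (A = -⅐*0 = 0)
(-115 + 155)²*A = (-115 + 155)²*0 = 40²*0 = 1600*0 = 0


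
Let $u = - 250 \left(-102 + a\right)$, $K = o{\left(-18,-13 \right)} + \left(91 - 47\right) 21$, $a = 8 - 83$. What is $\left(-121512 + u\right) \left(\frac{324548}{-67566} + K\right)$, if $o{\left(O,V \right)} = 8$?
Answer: $- \frac{806704955428}{11261} \approx -7.1637 \cdot 10^{7}$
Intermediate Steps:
$a = -75$ ($a = 8 - 83 = -75$)
$K = 932$ ($K = 8 + \left(91 - 47\right) 21 = 8 + 44 \cdot 21 = 8 + 924 = 932$)
$u = 44250$ ($u = - 250 \left(-102 - 75\right) = \left(-250\right) \left(-177\right) = 44250$)
$\left(-121512 + u\right) \left(\frac{324548}{-67566} + K\right) = \left(-121512 + 44250\right) \left(\frac{324548}{-67566} + 932\right) = - 77262 \left(324548 \left(- \frac{1}{67566}\right) + 932\right) = - 77262 \left(- \frac{162274}{33783} + 932\right) = \left(-77262\right) \frac{31323482}{33783} = - \frac{806704955428}{11261}$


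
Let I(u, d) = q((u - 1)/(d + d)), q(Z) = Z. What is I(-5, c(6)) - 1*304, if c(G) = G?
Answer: -609/2 ≈ -304.50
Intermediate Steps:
I(u, d) = (-1 + u)/(2*d) (I(u, d) = (u - 1)/(d + d) = (-1 + u)/((2*d)) = (-1 + u)*(1/(2*d)) = (-1 + u)/(2*d))
I(-5, c(6)) - 1*304 = (½)*(-1 - 5)/6 - 1*304 = (½)*(⅙)*(-6) - 304 = -½ - 304 = -609/2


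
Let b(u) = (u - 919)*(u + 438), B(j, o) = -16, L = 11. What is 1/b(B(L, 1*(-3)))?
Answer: -1/394570 ≈ -2.5344e-6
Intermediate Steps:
b(u) = (-919 + u)*(438 + u)
1/b(B(L, 1*(-3))) = 1/(-402522 + (-16)² - 481*(-16)) = 1/(-402522 + 256 + 7696) = 1/(-394570) = -1/394570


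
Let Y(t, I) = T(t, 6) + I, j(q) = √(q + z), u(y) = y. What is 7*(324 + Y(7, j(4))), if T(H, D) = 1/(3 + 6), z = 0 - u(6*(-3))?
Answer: 20419/9 + 7*√22 ≈ 2301.6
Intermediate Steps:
z = 18 (z = 0 - 6*(-3) = 0 - 1*(-18) = 0 + 18 = 18)
T(H, D) = ⅑ (T(H, D) = 1/9 = ⅑)
j(q) = √(18 + q) (j(q) = √(q + 18) = √(18 + q))
Y(t, I) = ⅑ + I
7*(324 + Y(7, j(4))) = 7*(324 + (⅑ + √(18 + 4))) = 7*(324 + (⅑ + √22)) = 7*(2917/9 + √22) = 20419/9 + 7*√22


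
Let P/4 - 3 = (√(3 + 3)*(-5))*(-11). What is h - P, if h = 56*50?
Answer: 2788 - 220*√6 ≈ 2249.1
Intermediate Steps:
P = 12 + 220*√6 (P = 12 + 4*((√(3 + 3)*(-5))*(-11)) = 12 + 4*((√6*(-5))*(-11)) = 12 + 4*(-5*√6*(-11)) = 12 + 4*(55*√6) = 12 + 220*√6 ≈ 550.89)
h = 2800
h - P = 2800 - (12 + 220*√6) = 2800 + (-12 - 220*√6) = 2788 - 220*√6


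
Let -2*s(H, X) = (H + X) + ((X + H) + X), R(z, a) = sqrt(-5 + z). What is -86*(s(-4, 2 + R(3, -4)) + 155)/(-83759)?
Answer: 1032/6443 - 129*I*sqrt(2)/83759 ≈ 0.16017 - 0.0021781*I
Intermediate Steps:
s(H, X) = -H - 3*X/2 (s(H, X) = -((H + X) + ((X + H) + X))/2 = -((H + X) + ((H + X) + X))/2 = -((H + X) + (H + 2*X))/2 = -(2*H + 3*X)/2 = -H - 3*X/2)
-86*(s(-4, 2 + R(3, -4)) + 155)/(-83759) = -86*((-1*(-4) - 3*(2 + sqrt(-5 + 3))/2) + 155)/(-83759) = -86*((4 - 3*(2 + sqrt(-2))/2) + 155)*(-1/83759) = -86*((4 - 3*(2 + I*sqrt(2))/2) + 155)*(-1/83759) = -86*((4 + (-3 - 3*I*sqrt(2)/2)) + 155)*(-1/83759) = -86*((1 - 3*I*sqrt(2)/2) + 155)*(-1/83759) = -86*(156 - 3*I*sqrt(2)/2)*(-1/83759) = (-13416 + 129*I*sqrt(2))*(-1/83759) = 1032/6443 - 129*I*sqrt(2)/83759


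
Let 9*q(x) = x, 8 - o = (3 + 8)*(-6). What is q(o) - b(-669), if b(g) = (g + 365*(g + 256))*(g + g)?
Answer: -1823327314/9 ≈ -2.0259e+8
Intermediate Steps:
b(g) = 2*g*(93440 + 366*g) (b(g) = (g + 365*(256 + g))*(2*g) = (g + (93440 + 365*g))*(2*g) = (93440 + 366*g)*(2*g) = 2*g*(93440 + 366*g))
o = 74 (o = 8 - (3 + 8)*(-6) = 8 - 11*(-6) = 8 - 1*(-66) = 8 + 66 = 74)
q(x) = x/9
q(o) - b(-669) = (⅑)*74 - 4*(-669)*(46720 + 183*(-669)) = 74/9 - 4*(-669)*(46720 - 122427) = 74/9 - 4*(-669)*(-75707) = 74/9 - 1*202591932 = 74/9 - 202591932 = -1823327314/9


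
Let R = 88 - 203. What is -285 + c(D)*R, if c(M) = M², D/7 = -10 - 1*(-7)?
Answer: -51000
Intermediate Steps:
D = -21 (D = 7*(-10 - 1*(-7)) = 7*(-10 + 7) = 7*(-3) = -21)
R = -115
-285 + c(D)*R = -285 + (-21)²*(-115) = -285 + 441*(-115) = -285 - 50715 = -51000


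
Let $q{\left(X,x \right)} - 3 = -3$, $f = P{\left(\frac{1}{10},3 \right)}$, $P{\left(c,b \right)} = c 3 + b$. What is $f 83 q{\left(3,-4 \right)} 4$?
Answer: $0$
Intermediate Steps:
$P{\left(c,b \right)} = b + 3 c$ ($P{\left(c,b \right)} = 3 c + b = b + 3 c$)
$f = \frac{33}{10}$ ($f = 3 + \frac{3}{10} = \frac{33}{10} \approx 3.3$)
$q{\left(X,x \right)} = 0$ ($q{\left(X,x \right)} = 3 - 3 = 0$)
$f 83 q{\left(3,-4 \right)} 4 = \frac{33}{10} \cdot 83 \cdot 0 \cdot 4 = \frac{2739}{10} \cdot 0 = 0$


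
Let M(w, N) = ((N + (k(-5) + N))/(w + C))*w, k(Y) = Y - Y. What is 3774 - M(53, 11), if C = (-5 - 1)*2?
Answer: 153568/41 ≈ 3745.6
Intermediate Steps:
k(Y) = 0
C = -12 (C = -6*2 = -12)
M(w, N) = 2*N*w/(-12 + w) (M(w, N) = ((N + (0 + N))/(w - 12))*w = ((N + N)/(-12 + w))*w = ((2*N)/(-12 + w))*w = (2*N/(-12 + w))*w = 2*N*w/(-12 + w))
3774 - M(53, 11) = 3774 - 2*11*53/(-12 + 53) = 3774 - 2*11*53/41 = 3774 - 1*1166/41 = 3774 - 1166/41 = 153568/41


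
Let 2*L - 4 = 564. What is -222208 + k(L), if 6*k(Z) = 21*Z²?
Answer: 60088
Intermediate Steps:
L = 284 (L = 2 + (½)*564 = 2 + 282 = 284)
k(Z) = 7*Z²/2 (k(Z) = (21*Z²)/6 = 7*Z²/2)
-222208 + k(L) = -222208 + (7/2)*284² = -222208 + (7/2)*80656 = -222208 + 282296 = 60088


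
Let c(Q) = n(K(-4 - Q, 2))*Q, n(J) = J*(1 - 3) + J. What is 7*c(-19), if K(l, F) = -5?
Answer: -665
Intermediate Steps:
n(J) = -J (n(J) = J*(-2) + J = -2*J + J = -J)
c(Q) = 5*Q (c(Q) = (-1*(-5))*Q = 5*Q)
7*c(-19) = 7*(5*(-19)) = 7*(-95) = -665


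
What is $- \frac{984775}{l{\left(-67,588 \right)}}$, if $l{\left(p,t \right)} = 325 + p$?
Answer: $- \frac{984775}{258} \approx -3817.0$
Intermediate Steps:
$- \frac{984775}{l{\left(-67,588 \right)}} = - \frac{984775}{325 - 67} = - \frac{984775}{258}$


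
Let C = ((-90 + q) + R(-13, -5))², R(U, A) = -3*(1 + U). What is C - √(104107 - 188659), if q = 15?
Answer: 1521 - 2*I*√21138 ≈ 1521.0 - 290.78*I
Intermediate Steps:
R(U, A) = -3 - 3*U
C = 1521 (C = ((-90 + 15) + (-3 - 3*(-13)))² = (-75 + (-3 + 39))² = (-75 + 36)² = (-39)² = 1521)
C - √(104107 - 188659) = 1521 - √(104107 - 188659) = 1521 - √(-84552) = 1521 - 2*I*√21138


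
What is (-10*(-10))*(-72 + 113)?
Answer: 4100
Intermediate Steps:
(-10*(-10))*(-72 + 113) = 100*41 = 4100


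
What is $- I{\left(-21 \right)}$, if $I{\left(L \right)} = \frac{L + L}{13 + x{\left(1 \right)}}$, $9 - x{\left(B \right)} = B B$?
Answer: $2$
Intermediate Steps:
$x{\left(B \right)} = 9 - B^{2}$ ($x{\left(B \right)} = 9 - B B = 9 - B^{2}$)
$I{\left(L \right)} = \frac{2 L}{21}$ ($I{\left(L \right)} = \frac{L + L}{13 + \left(9 - 1^{2}\right)} = \frac{2 L}{13 + \left(9 - 1\right)} = \frac{2 L}{13 + 8} = \frac{2 L}{21}$)
$- I{\left(-21 \right)} = - \frac{2 \left(-21\right)}{21} = \left(-1\right) \left(-2\right) = 2$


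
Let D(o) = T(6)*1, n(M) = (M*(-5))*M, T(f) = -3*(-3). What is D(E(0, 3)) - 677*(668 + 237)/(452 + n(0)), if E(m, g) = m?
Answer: -608617/452 ≈ -1346.5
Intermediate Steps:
T(f) = 9
n(M) = -5*M² (n(M) = (-5*M)*M = -5*M²)
D(o) = 9 (D(o) = 9*1 = 9)
D(E(0, 3)) - 677*(668 + 237)/(452 + n(0)) = 9 - 677*(668 + 237)/(452 - 5*0²) = 9 - 612685/(452 - 5*0) = 9 - 612685/(452 + 0) = 9 - 612685/452 = -608617/452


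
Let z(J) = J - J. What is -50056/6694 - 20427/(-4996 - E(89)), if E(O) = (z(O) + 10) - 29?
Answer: -18731729/5552673 ≈ -3.3735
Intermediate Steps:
z(J) = 0
E(O) = -19 (E(O) = (0 + 10) - 29 = 10 - 29 = -19)
-50056/6694 - 20427/(-4996 - E(89)) = -50056/6694 - 20427/(-4996 - 1*(-19)) = -50056*1/6694 - 20427/(-4996 + 19) = -25028/3347 - 20427/(-4977) = -25028/3347 - 20427*(-1/4977) = -25028/3347 + 6809/1659 = -18731729/5552673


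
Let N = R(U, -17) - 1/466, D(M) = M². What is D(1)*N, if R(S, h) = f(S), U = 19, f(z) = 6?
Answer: 2795/466 ≈ 5.9979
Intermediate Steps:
R(S, h) = 6
N = 2795/466 (N = 6 - 1/466 = 2795/466 ≈ 5.9979)
D(1)*N = 1²*(2795/466) = 1*(2795/466) = 2795/466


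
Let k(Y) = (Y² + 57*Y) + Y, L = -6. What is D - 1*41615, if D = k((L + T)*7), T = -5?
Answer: -40152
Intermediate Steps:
k(Y) = Y² + 58*Y
D = 1463 (D = ((-6 - 5)*7)*(58 + (-6 - 5)*7) = (-11*7)*(58 - 11*7) = -77*(58 - 77) = -77*(-19) = 1463)
D - 1*41615 = 1463 - 1*41615 = 1463 - 41615 = -40152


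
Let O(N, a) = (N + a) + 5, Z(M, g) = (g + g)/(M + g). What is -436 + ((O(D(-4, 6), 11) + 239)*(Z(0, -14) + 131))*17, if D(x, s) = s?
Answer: 589685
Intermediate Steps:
Z(M, g) = 2*g/(M + g) (Z(M, g) = (2*g)/(M + g) = 2*g/(M + g))
O(N, a) = 5 + N + a
-436 + ((O(D(-4, 6), 11) + 239)*(Z(0, -14) + 131))*17 = -436 + (((5 + 6 + 11) + 239)*(2*(-14)/(0 - 14) + 131))*17 = -436 + ((22 + 239)*(2*(-14)/(-14) + 131))*17 = -436 + (261*(2*(-14)*(-1/14) + 131))*17 = -436 + (261*(2 + 131))*17 = -436 + (261*133)*17 = -436 + 34713*17 = -436 + 590121 = 589685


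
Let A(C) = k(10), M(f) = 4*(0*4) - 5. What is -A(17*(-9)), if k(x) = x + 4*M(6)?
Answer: 10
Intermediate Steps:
M(f) = -5 (M(f) = 4*0 - 5 = 0 - 5 = -5)
k(x) = -20 + x (k(x) = x + 4*(-5) = x - 20 = -20 + x)
A(C) = -10 (A(C) = -20 + 10 = -10)
-A(17*(-9)) = -1*(-10) = 10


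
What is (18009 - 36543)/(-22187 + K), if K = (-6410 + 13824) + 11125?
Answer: 3089/608 ≈ 5.0806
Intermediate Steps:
K = 18539 (K = 7414 + 11125 = 18539)
(18009 - 36543)/(-22187 + K) = (18009 - 36543)/(-22187 + 18539) = -18534/(-3648) = -18534*(-1/3648) = 3089/608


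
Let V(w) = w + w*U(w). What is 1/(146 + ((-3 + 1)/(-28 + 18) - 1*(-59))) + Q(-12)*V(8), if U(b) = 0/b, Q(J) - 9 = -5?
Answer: 32837/1026 ≈ 32.005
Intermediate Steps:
Q(J) = 4 (Q(J) = 9 - 5 = 4)
U(b) = 0
V(w) = w (V(w) = w + w*0 = w + 0 = w)
1/(146 + ((-3 + 1)/(-28 + 18) - 1*(-59))) + Q(-12)*V(8) = 1/(146 + ((-3 + 1)/(-28 + 18) - 1*(-59))) + 4*8 = 1/(146 + (-2/(-10) + 59)) + 32 = 1/(146 + (-2*(-1/10) + 59)) + 32 = 1/(146 + (1/5 + 59)) + 32 = 1/(146 + 296/5) + 32 = 1/(1026/5) + 32 = 5/1026 + 32 = 32837/1026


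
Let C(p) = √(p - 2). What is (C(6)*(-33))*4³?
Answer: -4224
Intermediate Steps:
C(p) = √(-2 + p)
(C(6)*(-33))*4³ = (√(-2 + 6)*(-33))*4³ = (√4*(-33))*64 = (2*(-33))*64 = -66*64 = -4224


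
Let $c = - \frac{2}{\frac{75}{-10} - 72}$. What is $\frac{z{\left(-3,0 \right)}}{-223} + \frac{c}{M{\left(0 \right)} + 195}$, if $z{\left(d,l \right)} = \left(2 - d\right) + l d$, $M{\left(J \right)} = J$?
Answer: $- \frac{154133}{6914115} \approx -0.022293$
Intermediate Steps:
$c = \frac{4}{159}$ ($c = - \frac{2}{75 \left(- \frac{1}{10}\right) - 72} = - \frac{2}{- \frac{15}{2} - 72} = - \frac{2}{- \frac{159}{2}} = \left(-2\right) \left(- \frac{2}{159}\right) = \frac{4}{159} \approx 0.025157$)
$z{\left(d,l \right)} = 2 - d + d l$ ($z{\left(d,l \right)} = \left(2 - d\right) + d l = 2 - d + d l$)
$\frac{z{\left(-3,0 \right)}}{-223} + \frac{c}{M{\left(0 \right)} + 195} = \frac{2 - -3 - 0}{-223} + \frac{4}{159 \left(0 + 195\right)} = \left(2 + 3 + 0\right) \left(- \frac{1}{223}\right) + \frac{4}{159 \cdot 195} = 5 \left(- \frac{1}{223}\right) + \frac{4}{159} \cdot \frac{1}{195} = - \frac{5}{223} + \frac{4}{31005} = - \frac{154133}{6914115}$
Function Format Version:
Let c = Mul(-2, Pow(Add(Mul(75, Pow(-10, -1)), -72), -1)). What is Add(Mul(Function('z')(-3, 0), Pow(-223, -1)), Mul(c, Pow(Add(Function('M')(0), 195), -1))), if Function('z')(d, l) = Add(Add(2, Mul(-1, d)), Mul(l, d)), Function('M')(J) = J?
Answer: Rational(-154133, 6914115) ≈ -0.022293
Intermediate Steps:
c = Rational(4, 159) (c = Mul(-2, Pow(Add(Mul(75, Rational(-1, 10)), -72), -1)) = Mul(-2, Pow(Add(Rational(-15, 2), -72), -1)) = Mul(-2, Pow(Rational(-159, 2), -1)) = Mul(-2, Rational(-2, 159)) = Rational(4, 159) ≈ 0.025157)
Function('z')(d, l) = Add(2, Mul(-1, d), Mul(d, l)) (Function('z')(d, l) = Add(Add(2, Mul(-1, d)), Mul(d, l)) = Add(2, Mul(-1, d), Mul(d, l)))
Add(Mul(Function('z')(-3, 0), Pow(-223, -1)), Mul(c, Pow(Add(Function('M')(0), 195), -1))) = Add(Mul(Add(2, Mul(-1, -3), Mul(-3, 0)), Pow(-223, -1)), Mul(Rational(4, 159), Pow(Add(0, 195), -1))) = Add(Mul(Add(2, 3, 0), Rational(-1, 223)), Mul(Rational(4, 159), Pow(195, -1))) = Add(Mul(5, Rational(-1, 223)), Mul(Rational(4, 159), Rational(1, 195))) = Add(Rational(-5, 223), Rational(4, 31005)) = Rational(-154133, 6914115)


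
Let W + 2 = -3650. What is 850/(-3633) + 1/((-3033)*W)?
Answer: -3138344989/13413660876 ≈ -0.23397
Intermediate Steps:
W = -3652 (W = -2 - 3650 = -3652)
850/(-3633) + 1/((-3033)*W) = 850/(-3633) + 1/(-3033*(-3652)) = 850*(-1/3633) - 1/3033*(-1/3652) = -850/3633 + 1/11076516 = -3138344989/13413660876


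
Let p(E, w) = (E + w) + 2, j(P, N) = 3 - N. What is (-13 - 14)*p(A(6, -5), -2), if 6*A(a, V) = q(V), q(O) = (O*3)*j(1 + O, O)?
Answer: 540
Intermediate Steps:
q(O) = 3*O*(3 - O) (q(O) = (O*3)*(3 - O) = (3*O)*(3 - O) = 3*O*(3 - O))
A(a, V) = V*(3 - V)/2 (A(a, V) = (3*V*(3 - V))/6 = V*(3 - V)/2)
p(E, w) = 2 + E + w
(-13 - 14)*p(A(6, -5), -2) = (-13 - 14)*(2 + (½)*(-5)*(3 - 1*(-5)) - 2) = -27*(2 + (½)*(-5)*(3 + 5) - 2) = -27*(2 + (½)*(-5)*8 - 2) = -27*(2 - 20 - 2) = -27*(-20) = 540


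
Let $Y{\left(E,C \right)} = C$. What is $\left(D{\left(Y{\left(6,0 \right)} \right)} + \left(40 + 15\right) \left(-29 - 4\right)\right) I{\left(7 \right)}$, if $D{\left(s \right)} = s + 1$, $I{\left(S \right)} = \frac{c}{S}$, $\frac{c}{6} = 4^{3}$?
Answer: $- \frac{696576}{7} \approx -99511.0$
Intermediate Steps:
$c = 384$ ($c = 6 \cdot 4^{3} = 6 \cdot 64 = 384$)
$I{\left(S \right)} = \frac{384}{S}$
$D{\left(s \right)} = 1 + s$
$\left(D{\left(Y{\left(6,0 \right)} \right)} + \left(40 + 15\right) \left(-29 - 4\right)\right) I{\left(7 \right)} = \left(\left(1 + 0\right) + \left(40 + 15\right) \left(-29 - 4\right)\right) \frac{384}{7} = \left(1 + 55 \left(-33\right)\right) 384 \cdot \frac{1}{7} = \left(1 - 1815\right) \frac{384}{7} = \left(-1814\right) \frac{384}{7} = - \frac{696576}{7}$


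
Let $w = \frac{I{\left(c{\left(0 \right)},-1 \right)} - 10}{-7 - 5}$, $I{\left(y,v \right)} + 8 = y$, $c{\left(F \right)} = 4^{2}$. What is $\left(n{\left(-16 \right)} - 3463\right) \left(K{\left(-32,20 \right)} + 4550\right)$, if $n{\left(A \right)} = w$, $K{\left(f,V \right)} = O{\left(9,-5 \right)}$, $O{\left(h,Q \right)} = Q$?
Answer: $- \frac{31477155}{2} \approx -1.5739 \cdot 10^{7}$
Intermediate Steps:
$c{\left(F \right)} = 16$
$I{\left(y,v \right)} = -8 + y$
$K{\left(f,V \right)} = -5$
$w = \frac{1}{6}$ ($w = \frac{\left(-8 + 16\right) - 10}{-7 - 5} = \frac{8 - 10}{-12} = \left(-2\right) \left(- \frac{1}{12}\right) = \frac{1}{6} \approx 0.16667$)
$n{\left(A \right)} = \frac{1}{6}$
$\left(n{\left(-16 \right)} - 3463\right) \left(K{\left(-32,20 \right)} + 4550\right) = \left(\frac{1}{6} - 3463\right) \left(-5 + 4550\right) = \left(\frac{1}{6} - 3463\right) 4545 = \left(- \frac{20777}{6}\right) 4545 = - \frac{31477155}{2}$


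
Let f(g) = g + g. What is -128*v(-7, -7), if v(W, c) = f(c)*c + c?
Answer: -11648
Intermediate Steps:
f(g) = 2*g
v(W, c) = c + 2*c**2 (v(W, c) = (2*c)*c + c = 2*c**2 + c = c + 2*c**2)
-128*v(-7, -7) = -(-896)*(1 + 2*(-7)) = -(-896)*(1 - 14) = -(-896)*(-13) = -128*91 = -11648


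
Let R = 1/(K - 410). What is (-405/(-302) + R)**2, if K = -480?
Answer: 8106661369/4515168025 ≈ 1.7954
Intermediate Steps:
R = -1/890 (R = 1/(-480 - 410) = 1/(-890) = -1/890 ≈ -0.0011236)
(-405/(-302) + R)**2 = (-405/(-302) - 1/890)**2 = (-405*(-1/302) - 1/890)**2 = (405/302 - 1/890)**2 = (90037/67195)**2 = 8106661369/4515168025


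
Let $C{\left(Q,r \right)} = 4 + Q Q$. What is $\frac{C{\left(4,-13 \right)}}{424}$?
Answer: $\frac{5}{106} \approx 0.04717$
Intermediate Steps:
$C{\left(Q,r \right)} = 4 + Q^{2}$
$\frac{C{\left(4,-13 \right)}}{424} = \frac{4 + 4^{2}}{424} = \left(4 + 16\right) \frac{1}{424} = 20 \cdot \frac{1}{424} = \frac{5}{106}$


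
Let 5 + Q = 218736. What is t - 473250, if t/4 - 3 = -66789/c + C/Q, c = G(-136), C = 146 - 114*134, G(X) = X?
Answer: -3504795146173/7436854 ≈ -4.7127e+5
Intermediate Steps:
Q = 218731 (Q = -5 + 218736 = 218731)
C = -15130 (C = 146 - 15276 = -15130)
c = -136
t = 14696009327/7436854 (t = 12 + 4*(-66789/(-136) - 15130/218731) = 12 + 4*(-66789*(-1/136) - 15130*1/218731) = 12 + 4*(66789/136 - 15130/218731) = 12 + 4*(14606767079/29747416) = 12 + 14606767079/7436854 = 14696009327/7436854 ≈ 1976.1)
t - 473250 = 14696009327/7436854 - 473250 = -3504795146173/7436854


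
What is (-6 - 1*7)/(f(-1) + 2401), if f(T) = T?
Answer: -13/2400 ≈ -0.0054167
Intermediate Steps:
(-6 - 1*7)/(f(-1) + 2401) = (-6 - 1*7)/(-1 + 2401) = (-6 - 7)/2400 = (1/2400)*(-13) = -13/2400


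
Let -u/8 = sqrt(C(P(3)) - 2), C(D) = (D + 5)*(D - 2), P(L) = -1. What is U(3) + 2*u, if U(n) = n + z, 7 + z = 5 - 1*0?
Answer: 1 - 16*I*sqrt(14) ≈ 1.0 - 59.867*I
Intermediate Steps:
z = -2 (z = -7 + (5 - 1*0) = -7 + (5 + 0) = -7 + 5 = -2)
C(D) = (-2 + D)*(5 + D) (C(D) = (5 + D)*(-2 + D) = (-2 + D)*(5 + D))
U(n) = -2 + n (U(n) = n - 2 = -2 + n)
u = -8*I*sqrt(14) (u = -8*sqrt((-10 + (-1)**2 + 3*(-1)) - 2) = -8*sqrt((-10 + 1 - 3) - 2) = -8*sqrt(-12 - 2) = -8*I*sqrt(14) ≈ -29.933*I)
U(3) + 2*u = (-2 + 3) + 2*(-8*I*sqrt(14)) = 1 - 16*I*sqrt(14)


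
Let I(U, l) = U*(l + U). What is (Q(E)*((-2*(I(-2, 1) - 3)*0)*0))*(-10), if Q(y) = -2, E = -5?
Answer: 0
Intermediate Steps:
I(U, l) = U*(U + l)
(Q(E)*((-2*(I(-2, 1) - 3)*0)*0))*(-10) = -2*-2*(-2*(-2 + 1) - 3)*0*0*(-10) = -2*-2*(-2*(-1) - 3)*0*0*(-10) = -2*-2*(2 - 3)*0*0*(-10) = -2*-2*(-1)*0*0*(-10) = -2*2*0*0*(-10) = -0*0*(-10) = -2*0*(-10) = 0*(-10) = 0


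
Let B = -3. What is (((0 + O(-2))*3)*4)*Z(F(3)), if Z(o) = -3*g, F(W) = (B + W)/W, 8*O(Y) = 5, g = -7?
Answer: 315/2 ≈ 157.50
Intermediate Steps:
O(Y) = 5/8 (O(Y) = (1/8)*5 = 5/8)
F(W) = (-3 + W)/W
Z(o) = 21 (Z(o) = -3*(-7) = 21)
(((0 + O(-2))*3)*4)*Z(F(3)) = (((0 + 5/8)*3)*4)*21 = (((5/8)*3)*4)*21 = ((15/8)*4)*21 = (15/2)*21 = 315/2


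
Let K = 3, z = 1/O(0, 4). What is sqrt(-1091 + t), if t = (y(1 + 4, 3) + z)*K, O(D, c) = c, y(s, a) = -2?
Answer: I*sqrt(4385)/2 ≈ 33.11*I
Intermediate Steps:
z = 1/4 ≈ 0.25000
t = -21/4 (t = (-2 + 1/4)*3 = -7/4*3 = -21/4 ≈ -5.2500)
sqrt(-1091 + t) = sqrt(-1091 - 21/4) = sqrt(-4385/4) = I*sqrt(4385)/2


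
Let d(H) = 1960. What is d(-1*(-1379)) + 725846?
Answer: 727806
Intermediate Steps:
d(-1*(-1379)) + 725846 = 1960 + 725846 = 727806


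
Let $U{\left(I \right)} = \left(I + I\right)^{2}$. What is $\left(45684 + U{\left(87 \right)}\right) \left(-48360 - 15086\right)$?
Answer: $-4819358160$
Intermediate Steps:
$U{\left(I \right)} = 4 I^{2}$ ($U{\left(I \right)} = \left(2 I\right)^{2} = 4 I^{2}$)
$\left(45684 + U{\left(87 \right)}\right) \left(-48360 - 15086\right) = \left(45684 + 4 \cdot 87^{2}\right) \left(-48360 - 15086\right) = \left(45684 + 4 \cdot 7569\right) \left(-63446\right) = \left(45684 + 30276\right) \left(-63446\right) = 75960 \left(-63446\right) = -4819358160$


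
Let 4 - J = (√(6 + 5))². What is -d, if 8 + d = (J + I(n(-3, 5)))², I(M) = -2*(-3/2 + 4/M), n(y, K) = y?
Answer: 56/9 ≈ 6.2222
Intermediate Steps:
I(M) = 3 - 8/M (I(M) = -2*(-3*½ + 4/M) = -2*(-3/2 + 4/M) = 3 - 8/M)
J = -7 (J = 4 - (√(6 + 5))² = 4 - (√11)² = 4 - 1*11 = 4 - 11 = -7)
d = -56/9 (d = -8 + (-7 + (3 - 8/(-3)))² = -8 + (-7 + (3 - 8*(-⅓)))² = -8 + (-7 + (3 + 8/3))² = -8 + (-7 + 17/3)² = -8 + (-4/3)² = -8 + 16/9 = -56/9 ≈ -6.2222)
-d = -1*(-56/9) = 56/9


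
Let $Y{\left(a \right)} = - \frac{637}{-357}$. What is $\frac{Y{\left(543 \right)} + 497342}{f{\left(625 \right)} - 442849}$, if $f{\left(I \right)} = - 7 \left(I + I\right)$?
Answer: $- \frac{25364533}{23031549} \approx -1.1013$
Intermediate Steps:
$Y{\left(a \right)} = \frac{91}{51}$ ($Y{\left(a \right)} = \left(-637\right) \left(- \frac{1}{357}\right) = \frac{91}{51}$)
$f{\left(I \right)} = - 14 I$ ($f{\left(I \right)} = - 7 \cdot 2 I = - 14 I$)
$\frac{Y{\left(543 \right)} + 497342}{f{\left(625 \right)} - 442849} = \frac{\frac{91}{51} + 497342}{\left(-14\right) 625 - 442849} = \frac{25364533}{51 \left(-8750 - 442849\right)} = \frac{25364533}{51 \left(-451599\right)} = \frac{25364533}{51} \left(- \frac{1}{451599}\right) = - \frac{25364533}{23031549}$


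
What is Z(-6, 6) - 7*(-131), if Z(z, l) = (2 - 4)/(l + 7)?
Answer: 11919/13 ≈ 916.85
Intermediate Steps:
Z(z, l) = -2/(7 + l)
Z(-6, 6) - 7*(-131) = -2/(7 + 6) - 7*(-131) = -2/13 + 917 = 11919/13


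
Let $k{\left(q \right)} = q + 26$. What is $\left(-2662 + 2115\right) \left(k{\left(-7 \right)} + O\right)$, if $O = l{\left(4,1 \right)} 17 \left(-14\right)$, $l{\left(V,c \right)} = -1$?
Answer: $-140579$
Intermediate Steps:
$k{\left(q \right)} = 26 + q$
$O = 238$ ($O = \left(-1\right) 17 \left(-14\right) = \left(-17\right) \left(-14\right) = 238$)
$\left(-2662 + 2115\right) \left(k{\left(-7 \right)} + O\right) = \left(-2662 + 2115\right) \left(\left(26 - 7\right) + 238\right) = - 547 \left(19 + 238\right) = \left(-547\right) 257 = -140579$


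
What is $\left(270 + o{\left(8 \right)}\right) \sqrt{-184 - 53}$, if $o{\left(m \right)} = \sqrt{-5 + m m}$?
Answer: $i \sqrt{237} \left(270 + \sqrt{59}\right) \approx 4274.8 i$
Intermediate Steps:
$o{\left(m \right)} = \sqrt{-5 + m^{2}}$
$\left(270 + o{\left(8 \right)}\right) \sqrt{-184 - 53} = \left(270 + \sqrt{-5 + 8^{2}}\right) \sqrt{-184 - 53} = \left(270 + \sqrt{-5 + 64}\right) \sqrt{-237} = \left(270 + \sqrt{59}\right) i \sqrt{237} = i \sqrt{237} \left(270 + \sqrt{59}\right)$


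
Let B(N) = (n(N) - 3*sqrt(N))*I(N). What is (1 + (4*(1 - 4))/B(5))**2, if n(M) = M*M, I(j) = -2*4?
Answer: 152563/134560 + 2223*sqrt(5)/134560 ≈ 1.1707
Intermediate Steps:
I(j) = -8
n(M) = M**2
B(N) = -8*N**2 + 24*sqrt(N) (B(N) = (N**2 - 3*sqrt(N))*(-8) = -8*N**2 + 24*sqrt(N))
(1 + (4*(1 - 4))/B(5))**2 = (1 + (4*(1 - 4))/(-8*5**2 + 24*sqrt(5)))**2 = (1 + (4*(-3))/(-8*25 + 24*sqrt(5)))**2 = (1 - 12/(-200 + 24*sqrt(5)))**2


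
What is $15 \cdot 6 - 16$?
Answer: $74$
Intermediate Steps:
$15 \cdot 6 - 16 = 90 - 16 = 74$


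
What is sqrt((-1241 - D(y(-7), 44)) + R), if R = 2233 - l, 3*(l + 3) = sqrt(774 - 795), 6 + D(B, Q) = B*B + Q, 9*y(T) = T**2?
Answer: sqrt(75116 - 27*I*sqrt(21))/9 ≈ 30.453 - 0.02508*I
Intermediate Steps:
y(T) = T**2/9
D(B, Q) = -6 + Q + B**2 (D(B, Q) = -6 + (B*B + Q) = -6 + (B**2 + Q) = -6 + (Q + B**2) = -6 + Q + B**2)
l = -3 + I*sqrt(21)/3 (l = -3 + sqrt(774 - 795)/3 = -3 + sqrt(-21)/3 = -3 + (I*sqrt(21))/3 = -3 + I*sqrt(21)/3 ≈ -3.0 + 1.5275*I)
R = 2236 - I*sqrt(21)/3 (R = 2233 - (-3 + I*sqrt(21)/3) = 2233 + (3 - I*sqrt(21)/3) = 2236 - I*sqrt(21)/3 ≈ 2236.0 - 1.5275*I)
sqrt((-1241 - D(y(-7), 44)) + R) = sqrt((-1241 - (-6 + 44 + ((1/9)*(-7)**2)**2)) + (2236 - I*sqrt(21)/3)) = sqrt((-1241 - (-6 + 44 + ((1/9)*49)**2)) + (2236 - I*sqrt(21)/3)) = sqrt((-1241 - (-6 + 44 + (49/9)**2)) + (2236 - I*sqrt(21)/3)) = sqrt((-1241 - (-6 + 44 + 2401/81)) + (2236 - I*sqrt(21)/3)) = sqrt((-1241 - 1*5479/81) + (2236 - I*sqrt(21)/3)) = sqrt((-1241 - 5479/81) + (2236 - I*sqrt(21)/3)) = sqrt(-106000/81 + (2236 - I*sqrt(21)/3)) = sqrt(75116/81 - I*sqrt(21)/3)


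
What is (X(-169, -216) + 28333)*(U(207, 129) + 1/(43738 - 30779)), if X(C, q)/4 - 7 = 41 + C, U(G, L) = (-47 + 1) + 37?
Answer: -3248028870/12959 ≈ -2.5064e+5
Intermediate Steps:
U(G, L) = -9 (U(G, L) = -46 + 37 = -9)
X(C, q) = 192 + 4*C (X(C, q) = 28 + 4*(41 + C) = 28 + (164 + 4*C) = 192 + 4*C)
(X(-169, -216) + 28333)*(U(207, 129) + 1/(43738 - 30779)) = ((192 + 4*(-169)) + 28333)*(-9 + 1/(43738 - 30779)) = ((192 - 676) + 28333)*(-9 + 1/12959) = (-484 + 28333)*(-9 + 1/12959) = 27849*(-116630/12959) = -3248028870/12959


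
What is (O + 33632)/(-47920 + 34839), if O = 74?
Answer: -33706/13081 ≈ -2.5767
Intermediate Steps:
(O + 33632)/(-47920 + 34839) = (74 + 33632)/(-47920 + 34839) = 33706/(-13081) = 33706*(-1/13081) = -33706/13081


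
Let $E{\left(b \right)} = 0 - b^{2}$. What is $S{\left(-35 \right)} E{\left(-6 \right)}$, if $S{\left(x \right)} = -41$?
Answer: $1476$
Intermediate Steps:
$E{\left(b \right)} = - b^{2}$
$S{\left(-35 \right)} E{\left(-6 \right)} = - 41 \left(- \left(-6\right)^{2}\right) = - 41 \left(\left(-1\right) 36\right) = \left(-41\right) \left(-36\right) = 1476$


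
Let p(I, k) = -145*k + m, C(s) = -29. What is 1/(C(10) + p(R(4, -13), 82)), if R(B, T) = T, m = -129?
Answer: -1/12048 ≈ -8.3001e-5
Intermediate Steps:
p(I, k) = -129 - 145*k (p(I, k) = -145*k - 129 = -129 - 145*k)
1/(C(10) + p(R(4, -13), 82)) = 1/(-29 + (-129 - 145*82)) = 1/(-29 + (-129 - 11890)) = 1/(-29 - 12019) = 1/(-12048) = -1/12048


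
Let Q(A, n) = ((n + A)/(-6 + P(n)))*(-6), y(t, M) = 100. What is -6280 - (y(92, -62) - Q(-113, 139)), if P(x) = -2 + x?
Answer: -835936/131 ≈ -6381.2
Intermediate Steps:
Q(A, n) = -6*(A + n)/(-8 + n) (Q(A, n) = ((n + A)/(-6 + (-2 + n)))*(-6) = ((A + n)/(-8 + n))*(-6) = -6*(A + n)/(-8 + n))
-6280 - (y(92, -62) - Q(-113, 139)) = -6280 - (100 - 6*(-1*(-113) - 1*139)/(-8 + 139)) = -6280 - (100 - 6*(113 - 139)/131) = -6280 - (100 - 6*(-26)/131) = -6280 - (100 - 1*(-156/131)) = -6280 - (100 + 156/131) = -6280 - 1*13256/131 = -6280 - 13256/131 = -835936/131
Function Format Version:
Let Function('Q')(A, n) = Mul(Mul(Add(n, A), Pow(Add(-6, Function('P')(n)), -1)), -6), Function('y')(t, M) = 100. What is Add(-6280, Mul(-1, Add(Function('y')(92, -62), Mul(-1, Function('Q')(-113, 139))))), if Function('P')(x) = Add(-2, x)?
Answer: Rational(-835936, 131) ≈ -6381.2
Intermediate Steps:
Function('Q')(A, n) = Mul(-6, Pow(Add(-8, n), -1), Add(A, n)) (Function('Q')(A, n) = Mul(Mul(Add(n, A), Pow(Add(-6, Add(-2, n)), -1)), -6) = Mul(Mul(Add(A, n), Pow(Add(-8, n), -1)), -6) = Mul(Mul(Pow(Add(-8, n), -1), Add(A, n)), -6) = Mul(-6, Pow(Add(-8, n), -1), Add(A, n)))
Add(-6280, Mul(-1, Add(Function('y')(92, -62), Mul(-1, Function('Q')(-113, 139))))) = Add(-6280, Mul(-1, Add(100, Mul(-1, Mul(6, Pow(Add(-8, 139), -1), Add(Mul(-1, -113), Mul(-1, 139))))))) = Add(-6280, Mul(-1, Add(100, Mul(-1, Mul(6, Pow(131, -1), Add(113, -139)))))) = Add(-6280, Mul(-1, Add(100, Mul(-1, Mul(6, Rational(1, 131), -26))))) = Add(-6280, Mul(-1, Add(100, Mul(-1, Rational(-156, 131))))) = Add(-6280, Mul(-1, Add(100, Rational(156, 131)))) = Add(-6280, Mul(-1, Rational(13256, 131))) = Add(-6280, Rational(-13256, 131)) = Rational(-835936, 131)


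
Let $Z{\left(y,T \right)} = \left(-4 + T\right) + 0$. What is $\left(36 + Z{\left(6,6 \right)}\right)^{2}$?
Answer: $1444$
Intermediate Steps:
$Z{\left(y,T \right)} = -4 + T$
$\left(36 + Z{\left(6,6 \right)}\right)^{2} = \left(36 + \left(-4 + 6\right)\right)^{2} = \left(36 + 2\right)^{2} = 38^{2} = 1444$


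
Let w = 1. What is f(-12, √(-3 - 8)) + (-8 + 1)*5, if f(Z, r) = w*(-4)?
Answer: -39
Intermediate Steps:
f(Z, r) = -4 (f(Z, r) = 1*(-4) = -4)
f(-12, √(-3 - 8)) + (-8 + 1)*5 = -4 + (-8 + 1)*5 = -4 - 7*5 = -4 - 35 = -39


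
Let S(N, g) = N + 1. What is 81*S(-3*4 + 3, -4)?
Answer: -648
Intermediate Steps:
S(N, g) = 1 + N
81*S(-3*4 + 3, -4) = 81*(1 + (-3*4 + 3)) = 81*(1 + (-12 + 3)) = 81*(1 - 9) = 81*(-8) = -648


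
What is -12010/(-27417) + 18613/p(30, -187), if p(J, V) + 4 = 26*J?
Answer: 519632381/21275592 ≈ 24.424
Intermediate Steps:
p(J, V) = -4 + 26*J
-12010/(-27417) + 18613/p(30, -187) = -12010/(-27417) + 18613/(-4 + 26*30) = -12010*(-1/27417) + 18613/(-4 + 780) = 12010/27417 + 18613/776 = 519632381/21275592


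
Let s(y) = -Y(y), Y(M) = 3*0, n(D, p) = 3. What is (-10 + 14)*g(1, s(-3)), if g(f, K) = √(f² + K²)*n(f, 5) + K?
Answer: 12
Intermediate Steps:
Y(M) = 0
s(y) = 0 (s(y) = -1*0 = 0)
g(f, K) = K + 3*√(K² + f²) (g(f, K) = √(f² + K²)*3 + K = √(K² + f²)*3 + K = 3*√(K² + f²) + K = K + 3*√(K² + f²))
(-10 + 14)*g(1, s(-3)) = (-10 + 14)*(0 + 3*√(0² + 1²)) = 4*(0 + 3*√(0 + 1)) = 4*(0 + 3*√1) = 4*(0 + 3*1) = 4*(0 + 3) = 4*3 = 12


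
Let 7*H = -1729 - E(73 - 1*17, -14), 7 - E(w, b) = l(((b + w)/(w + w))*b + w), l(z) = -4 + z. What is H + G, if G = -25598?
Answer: -723501/28 ≈ -25839.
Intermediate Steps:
E(w, b) = 11 - w - b*(b + w)/(2*w) (E(w, b) = 7 - (-4 + (((b + w)/(w + w))*b + w)) = 7 - (-4 + (((b + w)/((2*w)))*b + w)) = 7 - (-4 + (((b + w)*(1/(2*w)))*b + w)) = 7 - (-4 + (((b + w)/(2*w))*b + w)) = 7 - (-4 + (b*(b + w)/(2*w) + w)) = 7 - (-4 + (w + b*(b + w)/(2*w))) = 7 - (-4 + w + b*(b + w)/(2*w)) = 7 + (4 - w - b*(b + w)/(2*w)) = 11 - w - b*(b + w)/(2*w))
H = -6757/28 (H = (-1729 - (11 - (73 - 1*17) - ½*(-14) - ½*(-14)²/(73 - 1*17)))/7 = (-1729 - (11 - (73 - 17) + 7 - ½*196/(73 - 17)))/7 = (-1729 - (11 - 1*56 + 7 - ½*196/56))/7 = (-1729 - (11 - 56 + 7 - ½*196*1/56))/7 = (-1729 - (11 - 56 + 7 - 7/4))/7 = (-1729 - 1*(-159/4))/7 = (-1729 + 159/4)/7 = (⅐)*(-6757/4) = -6757/28 ≈ -241.32)
H + G = -6757/28 - 25598 = -723501/28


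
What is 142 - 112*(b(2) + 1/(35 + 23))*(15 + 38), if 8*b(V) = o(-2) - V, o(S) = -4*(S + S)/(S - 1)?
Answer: 476846/87 ≈ 5481.0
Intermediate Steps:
o(S) = -8*S/(-1 + S) (o(S) = -4*2*S/(-1 + S) = -8*S/(-1 + S))
b(V) = -⅔ - V/8 (b(V) = (-8*(-2)/(-1 - 2) - V)/8 = (-8*(-2)/(-3) - V)/8 = (-8*(-2)*(-⅓) - V)/8 = (-16/3 - V)/8 = -⅔ - V/8)
142 - 112*(b(2) + 1/(35 + 23))*(15 + 38) = 142 - 112*((-⅔ - ⅛*2) + 1/(35 + 23))*(15 + 38) = 142 - 112*((-⅔ - ¼) + 1/58)*53 = 142 - 112*(-11/12 + 1/58)*53 = 142 - (-8764)*53/87 = 142 - 112*(-16589/348) = 142 + 464492/87 = 476846/87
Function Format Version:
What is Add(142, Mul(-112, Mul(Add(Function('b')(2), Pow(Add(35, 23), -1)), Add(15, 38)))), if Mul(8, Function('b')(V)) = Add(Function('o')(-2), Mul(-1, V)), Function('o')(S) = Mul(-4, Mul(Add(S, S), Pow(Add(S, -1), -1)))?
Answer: Rational(476846, 87) ≈ 5481.0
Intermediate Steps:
Function('o')(S) = Mul(-8, S, Pow(Add(-1, S), -1)) (Function('o')(S) = Mul(-4, Mul(Mul(2, S), Pow(Add(-1, S), -1))) = Mul(-4, Mul(2, S, Pow(Add(-1, S), -1))) = Mul(-8, S, Pow(Add(-1, S), -1)))
Function('b')(V) = Add(Rational(-2, 3), Mul(Rational(-1, 8), V)) (Function('b')(V) = Mul(Rational(1, 8), Add(Mul(-8, -2, Pow(Add(-1, -2), -1)), Mul(-1, V))) = Mul(Rational(1, 8), Add(Mul(-8, -2, Pow(-3, -1)), Mul(-1, V))) = Mul(Rational(1, 8), Add(Mul(-8, -2, Rational(-1, 3)), Mul(-1, V))) = Mul(Rational(1, 8), Add(Rational(-16, 3), Mul(-1, V))) = Add(Rational(-2, 3), Mul(Rational(-1, 8), V)))
Add(142, Mul(-112, Mul(Add(Function('b')(2), Pow(Add(35, 23), -1)), Add(15, 38)))) = Add(142, Mul(-112, Mul(Add(Add(Rational(-2, 3), Mul(Rational(-1, 8), 2)), Pow(Add(35, 23), -1)), Add(15, 38)))) = Add(142, Mul(-112, Mul(Add(Add(Rational(-2, 3), Rational(-1, 4)), Pow(58, -1)), 53))) = Add(142, Mul(-112, Mul(Add(Rational(-11, 12), Rational(1, 58)), 53))) = Add(142, Mul(-112, Mul(Rational(-313, 348), 53))) = Add(142, Mul(-112, Rational(-16589, 348))) = Add(142, Rational(464492, 87)) = Rational(476846, 87)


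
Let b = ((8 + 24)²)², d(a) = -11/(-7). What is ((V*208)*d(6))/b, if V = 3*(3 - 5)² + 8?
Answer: 715/114688 ≈ 0.0062343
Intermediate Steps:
V = 20 (V = 3*(-2)² + 8 = 3*4 + 8 = 12 + 8 = 20)
d(a) = 11/7 (d(a) = -11*(-⅐) = 11/7)
b = 1048576 (b = (32²)² = 1024² = 1048576)
((V*208)*d(6))/b = ((20*208)*(11/7))/1048576 = (4160*(11/7))*(1/1048576) = (45760/7)*(1/1048576) = 715/114688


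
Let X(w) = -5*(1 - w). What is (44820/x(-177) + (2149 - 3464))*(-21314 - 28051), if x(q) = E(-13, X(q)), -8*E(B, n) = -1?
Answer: -17635399425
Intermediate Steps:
X(w) = -5 + 5*w
E(B, n) = ⅛ (E(B, n) = -⅛*(-1) = ⅛)
x(q) = ⅛
(44820/x(-177) + (2149 - 3464))*(-21314 - 28051) = (44820/(⅛) + (2149 - 3464))*(-21314 - 28051) = (44820*8 - 1315)*(-49365) = (358560 - 1315)*(-49365) = 357245*(-49365) = -17635399425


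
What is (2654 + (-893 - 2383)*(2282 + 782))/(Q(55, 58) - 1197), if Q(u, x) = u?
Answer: 5017505/571 ≈ 8787.2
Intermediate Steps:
(2654 + (-893 - 2383)*(2282 + 782))/(Q(55, 58) - 1197) = (2654 + (-893 - 2383)*(2282 + 782))/(55 - 1197) = (2654 - 3276*3064)/(-1142) = (2654 - 10037664)*(-1/1142) = -10035010*(-1/1142) = 5017505/571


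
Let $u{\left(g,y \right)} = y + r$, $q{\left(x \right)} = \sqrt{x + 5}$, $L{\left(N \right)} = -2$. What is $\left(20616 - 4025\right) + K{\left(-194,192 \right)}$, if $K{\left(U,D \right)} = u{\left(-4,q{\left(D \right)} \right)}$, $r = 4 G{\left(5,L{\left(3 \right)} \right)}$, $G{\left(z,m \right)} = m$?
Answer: $16583 + \sqrt{197} \approx 16597.0$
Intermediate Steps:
$q{\left(x \right)} = \sqrt{5 + x}$
$r = -8$ ($r = 4 \left(-2\right) = -8$)
$u{\left(g,y \right)} = -8 + y$ ($u{\left(g,y \right)} = y - 8 = -8 + y$)
$K{\left(U,D \right)} = -8 + \sqrt{5 + D}$
$\left(20616 - 4025\right) + K{\left(-194,192 \right)} = \left(20616 - 4025\right) - \left(8 - \sqrt{5 + 192}\right) = \left(20616 - 4025\right) - \left(8 - \sqrt{197}\right) = 16591 - \left(8 - \sqrt{197}\right) = 16583 + \sqrt{197}$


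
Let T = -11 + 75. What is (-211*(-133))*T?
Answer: 1796032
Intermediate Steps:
T = 64
(-211*(-133))*T = -211*(-133)*64 = 28063*64 = 1796032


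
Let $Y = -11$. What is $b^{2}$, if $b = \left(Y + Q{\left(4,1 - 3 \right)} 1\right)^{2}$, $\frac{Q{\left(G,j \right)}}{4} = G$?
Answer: $625$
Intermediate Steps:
$Q{\left(G,j \right)} = 4 G$
$b = 25$ ($b = \left(-11 + 4 \cdot 4 \cdot 1\right)^{2} = \left(-11 + 16 \cdot 1\right)^{2} = \left(-11 + 16\right)^{2} = 5^{2} = 25$)
$b^{2} = 25^{2} = 625$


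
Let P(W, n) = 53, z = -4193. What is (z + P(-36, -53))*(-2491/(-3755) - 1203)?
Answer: 3738232872/751 ≈ 4.9777e+6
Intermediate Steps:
(z + P(-36, -53))*(-2491/(-3755) - 1203) = (-4193 + 53)*(-2491/(-3755) - 1203) = -4140*(-2491*(-1/3755) - 1203) = -4140*(2491/3755 - 1203) = -4140*(-4514774/3755) = 3738232872/751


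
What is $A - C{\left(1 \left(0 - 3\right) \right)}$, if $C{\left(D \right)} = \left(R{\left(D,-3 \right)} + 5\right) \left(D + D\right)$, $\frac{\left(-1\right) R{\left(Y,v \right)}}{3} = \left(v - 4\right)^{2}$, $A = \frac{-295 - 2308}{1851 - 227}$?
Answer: $- \frac{1386251}{1624} \approx -853.6$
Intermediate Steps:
$A = - \frac{2603}{1624} \approx -1.6028$
$R{\left(Y,v \right)} = - 3 \left(-4 + v\right)^{2}$ ($R{\left(Y,v \right)} = - 3 \left(v - 4\right)^{2} = - 3 \left(-4 + v\right)^{2}$)
$C{\left(D \right)} = - 284 D$ ($C{\left(D \right)} = \left(- 3 \left(-4 - 3\right)^{2} + 5\right) \left(D + D\right) = \left(- 3 \left(-7\right)^{2} + 5\right) 2 D = \left(\left(-3\right) 49 + 5\right) 2 D = \left(-147 + 5\right) 2 D = - 142 \cdot 2 D = - 284 D$)
$A - C{\left(1 \left(0 - 3\right) \right)} = - \frac{2603}{1624} - - 284 \cdot 1 \left(0 - 3\right) = - \frac{2603}{1624} - - 284 \cdot 1 \left(-3\right) = - \frac{2603}{1624} - \left(-284\right) \left(-3\right) = - \frac{2603}{1624} - 852 = - \frac{1386251}{1624}$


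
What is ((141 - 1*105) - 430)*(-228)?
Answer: 89832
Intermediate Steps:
((141 - 1*105) - 430)*(-228) = ((141 - 105) - 430)*(-228) = (36 - 430)*(-228) = -394*(-228) = 89832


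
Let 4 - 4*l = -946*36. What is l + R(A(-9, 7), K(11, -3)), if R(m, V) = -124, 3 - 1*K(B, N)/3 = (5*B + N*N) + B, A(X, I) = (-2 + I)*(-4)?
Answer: 8391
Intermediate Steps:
A(X, I) = 8 - 4*I
K(B, N) = 9 - 18*B - 3*N² (K(B, N) = 9 - 3*((5*B + N*N) + B) = 9 - 3*((5*B + N²) + B) = 9 - 3*((N² + 5*B) + B) = 9 - 3*(N² + 6*B) = 9 + (-18*B - 3*N²) = 9 - 18*B - 3*N²)
l = 8515 (l = 1 - (-473)*36/2 = 1 - ¼*(-34056) = 1 + 8514 = 8515)
l + R(A(-9, 7), K(11, -3)) = 8515 - 124 = 8391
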